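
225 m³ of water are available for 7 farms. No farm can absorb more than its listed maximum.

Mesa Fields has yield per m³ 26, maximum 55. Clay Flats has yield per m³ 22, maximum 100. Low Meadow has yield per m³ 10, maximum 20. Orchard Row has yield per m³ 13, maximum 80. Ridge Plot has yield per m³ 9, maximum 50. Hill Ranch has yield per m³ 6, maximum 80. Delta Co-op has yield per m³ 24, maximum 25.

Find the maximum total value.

Order the farms by yield per m³: Mesa Fields 26 > Delta Co-op 24 > Clay Flats 22 > Orchard Row 13 > Low Meadow 10 > Ridge Plot 9 > Hill Ranch 6.
Give Mesa Fields 55 to hit its cap of 55 → 170 left.
Give Delta Co-op 25 to hit its cap of 25 → 145 left.
Give Clay Flats 100 to hit its cap of 100 → 45 left.
Only 45 left; Orchard Row takes them to reach 45.
Total = 26×55 + 22×100 + 13×45 + 24×25 = 4815.

4815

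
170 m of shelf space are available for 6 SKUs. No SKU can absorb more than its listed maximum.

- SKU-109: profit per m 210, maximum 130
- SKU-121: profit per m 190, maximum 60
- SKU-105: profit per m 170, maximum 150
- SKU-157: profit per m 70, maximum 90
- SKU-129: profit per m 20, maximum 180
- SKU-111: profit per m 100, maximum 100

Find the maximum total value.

34900

Order the SKUs by profit per m: SKU-109 210 > SKU-121 190 > SKU-105 170 > SKU-111 100 > SKU-157 70 > SKU-129 20.
SKU-109 takes 130 to reach its cap of 130 ; 40 left.
Only 40 left; SKU-121 takes them to reach 40.
Total = 210×130 + 190×40 = 34900.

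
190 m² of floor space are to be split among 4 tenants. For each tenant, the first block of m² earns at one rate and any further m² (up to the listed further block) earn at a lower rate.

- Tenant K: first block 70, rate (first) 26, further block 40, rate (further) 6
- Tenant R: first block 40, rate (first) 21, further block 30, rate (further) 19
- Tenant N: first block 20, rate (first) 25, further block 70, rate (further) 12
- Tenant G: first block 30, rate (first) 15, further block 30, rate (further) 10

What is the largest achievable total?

Order all 8 blocks by rate: Tenant K/T1 26 > Tenant N/T1 25 > Tenant R/T1 21 > Tenant R/T2 19 > Tenant G/T1 15 > Tenant N/T2 12 > Tenant G/T2 10 > Tenant K/T2 6.
Tenant K T1 at 26: fill all 70 → 120 left.
Tenant N/T1 (25): +20 → 100 left.
Tenant R/T1 (21): +40 → 60 left.
Tenant R/T2 (19): +30 → 30 left.
Tenant G T1 at 15: fill all 30 → 0 left.
Total = 26×70 + 25×20 + 21×40 + 19×30 + 15×30 = 4180.

4180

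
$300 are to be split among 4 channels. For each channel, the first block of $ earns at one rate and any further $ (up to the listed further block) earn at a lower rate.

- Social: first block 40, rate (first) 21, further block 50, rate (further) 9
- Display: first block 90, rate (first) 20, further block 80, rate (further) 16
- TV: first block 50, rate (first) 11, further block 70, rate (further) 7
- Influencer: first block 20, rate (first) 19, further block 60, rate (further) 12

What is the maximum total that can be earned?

5130

Treat each block as its own option and order by rate: Social/T1 21 > Display/T1 20 > Influencer/T1 19 > Display/T2 16 > Influencer/T2 12 > TV/T1 11 > Social/T2 9 > TV/T2 7.
Social T1 at 21: fill all 40 — 260 left.
Display T1 at 20: fill all 90 — 170 left.
Influencer/T1 (19): +20 — 150 left.
Display T2 at 16: fill all 80 — 70 left.
Influencer/T2 (12): +60 — 10 left.
TV T1 at 11: only 10 left, fill 10.
Total = 21×40 + 20×90 + 19×20 + 16×80 + 12×60 + 11×10 = 5130.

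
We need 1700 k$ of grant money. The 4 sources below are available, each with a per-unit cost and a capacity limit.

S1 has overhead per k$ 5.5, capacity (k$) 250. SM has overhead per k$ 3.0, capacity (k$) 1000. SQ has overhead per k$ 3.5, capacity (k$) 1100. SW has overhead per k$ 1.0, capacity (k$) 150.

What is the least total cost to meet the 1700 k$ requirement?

5075

Fill from the cheapest source first.
SW at 1.0: take all 150 k$ — 1550 still needed.
Take 1000 from SM at 3.0 — need 550 more.
SQ (3.5): take the remaining 550 — done.
S1: unused.
Cost = 150×1.0 + 1000×3.0 + 550×3.5 = 5075.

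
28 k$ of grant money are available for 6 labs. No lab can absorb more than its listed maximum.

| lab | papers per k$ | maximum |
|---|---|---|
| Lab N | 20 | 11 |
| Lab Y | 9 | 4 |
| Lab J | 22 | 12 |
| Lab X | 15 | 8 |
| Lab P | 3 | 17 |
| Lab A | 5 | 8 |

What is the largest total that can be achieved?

559

Rank by papers per k$: Lab J 22 > Lab N 20 > Lab X 15 > Lab Y 9 > Lab A 5 > Lab P 3.
Give Lab J 12 to hit its cap of 12 — 16 left.
Lab N: +11 to 11 (cap) — 5 left.
Lab X: +5 (room for 8) → 5. Pool exhausted.
Total = 20×11 + 22×12 + 15×5 = 559.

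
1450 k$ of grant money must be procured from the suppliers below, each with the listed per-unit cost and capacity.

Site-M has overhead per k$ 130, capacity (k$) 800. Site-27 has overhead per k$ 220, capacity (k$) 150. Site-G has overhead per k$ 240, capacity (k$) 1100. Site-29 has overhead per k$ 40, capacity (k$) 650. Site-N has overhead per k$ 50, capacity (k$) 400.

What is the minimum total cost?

Use suppliers in increasing cost order.
Take 650 from Site-29 at 40 — need 800 more.
Take 400 from Site-N at 50 — need 400 more.
Site-M (130): take the remaining 400 — done.
Site-27, Site-G: unused.
Cost = 650×40 + 400×50 + 400×130 = 98000.

98000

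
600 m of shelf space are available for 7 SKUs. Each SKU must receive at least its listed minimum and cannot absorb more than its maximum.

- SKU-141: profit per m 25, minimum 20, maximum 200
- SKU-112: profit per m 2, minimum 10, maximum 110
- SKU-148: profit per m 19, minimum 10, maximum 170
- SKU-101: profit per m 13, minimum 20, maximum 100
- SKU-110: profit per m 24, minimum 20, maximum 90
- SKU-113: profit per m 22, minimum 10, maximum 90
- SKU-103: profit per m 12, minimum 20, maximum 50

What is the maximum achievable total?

Meeting every minimum uses 20+10+10+20+20+10+20 = 110 m, leaving 490.
Rank by profit per m: SKU-141 25 > SKU-110 24 > SKU-113 22 > SKU-148 19 > SKU-101 13 > SKU-103 12 > SKU-112 2.
SKU-141: +180 to 200 (cap) → 310 left.
Give SKU-110 70 more to hit its cap of 90 → 240 left.
SKU-113: +80 to 90 (cap) → 160 left.
Give SKU-148 160 more to hit its cap of 170 → 0 left.
Total = 25×200 + 2×10 + 19×170 + 13×20 + 24×90 + 22×90 + 12×20 = 12890.

12890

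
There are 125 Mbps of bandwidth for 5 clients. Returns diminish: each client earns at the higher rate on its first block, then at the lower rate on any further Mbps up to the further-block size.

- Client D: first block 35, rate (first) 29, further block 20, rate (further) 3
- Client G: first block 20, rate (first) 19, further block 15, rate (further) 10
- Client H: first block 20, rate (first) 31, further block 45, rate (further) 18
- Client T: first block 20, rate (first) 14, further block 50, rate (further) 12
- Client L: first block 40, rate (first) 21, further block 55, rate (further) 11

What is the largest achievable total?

Treat each block as its own option and order by rate: Client H/T1 31 > Client D/T1 29 > Client L/T1 21 > Client G/T1 19 > Client H/T2 18 > Client T/T1 14 > Client T/T2 12 > Client L/T2 11 > Client G/T2 10 > Client D/T2 3.
Client H/T1 (31): +20 ; 105 left.
Fill Client D T1 block (35 at 29) ; 70 left.
Client L/T1 (21): +40 ; 30 left.
Fill Client G T1 block (20 at 19) ; 10 left.
10 remain; put them into Client H T2 at 18.
Total = 31×20 + 29×35 + 21×40 + 19×20 + 18×10 = 3035.

3035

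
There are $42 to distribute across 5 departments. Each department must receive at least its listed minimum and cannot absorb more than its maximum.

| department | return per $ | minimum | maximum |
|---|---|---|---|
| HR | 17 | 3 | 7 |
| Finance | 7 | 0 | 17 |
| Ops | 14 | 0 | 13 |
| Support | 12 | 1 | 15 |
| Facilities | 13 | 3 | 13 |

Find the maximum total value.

Meeting every minimum uses 3+0+0+1+3 = 7 $, leaving 35.
Rank by return per $: HR 17 > Ops 14 > Facilities 13 > Support 12 > Finance 7.
HR takes 4 more to reach its cap of 7 ; 31 left.
Ops: +13 to 13 (cap) ; 18 left.
Facilities: +10 to 13 (cap) ; 8 left.
Support has room for 14 more but only 8 remain, so it gets 9.
Total = 17×7 + 14×13 + 12×9 + 13×13 = 578.

578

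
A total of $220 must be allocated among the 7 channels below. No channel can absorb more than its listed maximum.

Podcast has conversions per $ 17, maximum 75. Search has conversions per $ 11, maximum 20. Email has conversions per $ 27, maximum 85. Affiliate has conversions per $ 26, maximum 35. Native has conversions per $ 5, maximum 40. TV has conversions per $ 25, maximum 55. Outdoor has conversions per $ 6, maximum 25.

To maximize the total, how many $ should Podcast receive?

45

Highest conversions per $ first: Email 27 > Affiliate 26 > TV 25 > Podcast 17 > Search 11 > Outdoor 6 > Native 5.
Give Email 85 to hit its cap of 85 ; 135 left.
Give Affiliate 35 to hit its cap of 35 ; 100 left.
TV takes 55 to reach its cap of 55 ; 45 left.
Podcast has room for 75 but only 45 remain, so it gets 45.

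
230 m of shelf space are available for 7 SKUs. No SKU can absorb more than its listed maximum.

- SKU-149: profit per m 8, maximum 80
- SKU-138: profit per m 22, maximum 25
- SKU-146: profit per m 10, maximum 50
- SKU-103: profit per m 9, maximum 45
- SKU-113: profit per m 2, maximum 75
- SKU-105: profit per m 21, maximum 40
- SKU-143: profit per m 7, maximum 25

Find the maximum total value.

Rank by profit per m: SKU-138 22 > SKU-105 21 > SKU-146 10 > SKU-103 9 > SKU-149 8 > SKU-143 7 > SKU-113 2.
Give SKU-138 25 to hit its cap of 25 → 205 left.
Give SKU-105 40 to hit its cap of 40 → 165 left.
SKU-146: +50 to 50 (cap) → 115 left.
SKU-103 takes 45 to reach its cap of 45 → 70 left.
SKU-149: +70 (room for 80) → 70. Pool exhausted.
Total = 8×70 + 22×25 + 10×50 + 9×45 + 21×40 = 2855.

2855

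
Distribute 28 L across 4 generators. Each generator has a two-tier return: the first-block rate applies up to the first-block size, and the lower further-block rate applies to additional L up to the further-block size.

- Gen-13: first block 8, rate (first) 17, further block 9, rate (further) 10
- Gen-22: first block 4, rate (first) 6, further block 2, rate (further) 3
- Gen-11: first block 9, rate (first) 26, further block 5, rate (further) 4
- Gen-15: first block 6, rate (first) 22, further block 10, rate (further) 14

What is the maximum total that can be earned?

572

Rank every tier by rate: Gen-11/T1 26 > Gen-15/T1 22 > Gen-13/T1 17 > Gen-15/T2 14 > Gen-13/T2 10 > Gen-22/T1 6 > Gen-11/T2 4 > Gen-22/T2 3.
Fill Gen-11 T1 block (9 at 26) — 19 left.
Gen-15 T1 at 22: fill all 6 — 13 left.
Fill Gen-13 T1 block (8 at 17) — 5 left.
Gen-15 T2 at 14: only 5 left, fill 5.
Total = 26×9 + 22×6 + 17×8 + 14×5 = 572.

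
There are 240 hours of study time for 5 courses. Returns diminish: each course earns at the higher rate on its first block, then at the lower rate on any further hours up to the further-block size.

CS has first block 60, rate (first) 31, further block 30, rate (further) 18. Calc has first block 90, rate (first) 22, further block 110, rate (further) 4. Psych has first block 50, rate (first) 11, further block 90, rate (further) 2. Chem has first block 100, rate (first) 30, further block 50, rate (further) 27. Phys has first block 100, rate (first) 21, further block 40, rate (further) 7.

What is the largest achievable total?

Rank every tier by rate: CS/tier1 31 > Chem/tier1 30 > Chem/tier2 27 > Calc/tier1 22 > Phys/tier1 21 > CS/tier2 18 > Psych/tier1 11 > Phys/tier2 7 > Calc/tier2 4 > Psych/tier2 2.
Fill CS tier1 block (60 at 31) → 180 left.
Fill Chem tier1 block (100 at 30) → 80 left.
Chem/tier2 (27): +50 → 30 left.
Calc/tier1: +30 of 90 at 22; pool empty.
Total = 31×60 + 30×100 + 27×50 + 22×30 = 6870.

6870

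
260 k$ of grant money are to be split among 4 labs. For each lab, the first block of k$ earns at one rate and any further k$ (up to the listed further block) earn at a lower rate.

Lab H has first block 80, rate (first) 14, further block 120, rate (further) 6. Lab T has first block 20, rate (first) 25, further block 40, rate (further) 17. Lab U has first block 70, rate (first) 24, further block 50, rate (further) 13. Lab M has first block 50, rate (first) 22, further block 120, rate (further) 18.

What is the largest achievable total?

Treat each block as its own option and order by rate: Lab T/tier1 25 > Lab U/tier1 24 > Lab M/tier1 22 > Lab M/tier2 18 > Lab T/tier2 17 > Lab H/tier1 14 > Lab U/tier2 13 > Lab H/tier2 6.
Fill Lab T tier1 block (20 at 25) ; 240 left.
Fill Lab U tier1 block (70 at 24) ; 170 left.
Lab M tier1 at 22: fill all 50 ; 120 left.
Lab M tier2 at 18: fill all 120 ; 0 left.
Total = 25×20 + 24×70 + 22×50 + 18×120 = 5440.

5440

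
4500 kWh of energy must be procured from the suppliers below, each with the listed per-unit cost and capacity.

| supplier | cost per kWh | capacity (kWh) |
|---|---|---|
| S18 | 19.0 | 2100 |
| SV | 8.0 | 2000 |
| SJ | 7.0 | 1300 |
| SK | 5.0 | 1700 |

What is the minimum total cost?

Use suppliers in increasing cost order.
SK at 5.0: take all 1700 kWh → 2800 still needed.
SJ at 7.0: take all 1300 kWh → 1500 still needed.
Take 1500 from SV at 8.0 to finish.
S18: unused.
Cost = 1700×5.0 + 1300×7.0 + 1500×8.0 = 29600.

29600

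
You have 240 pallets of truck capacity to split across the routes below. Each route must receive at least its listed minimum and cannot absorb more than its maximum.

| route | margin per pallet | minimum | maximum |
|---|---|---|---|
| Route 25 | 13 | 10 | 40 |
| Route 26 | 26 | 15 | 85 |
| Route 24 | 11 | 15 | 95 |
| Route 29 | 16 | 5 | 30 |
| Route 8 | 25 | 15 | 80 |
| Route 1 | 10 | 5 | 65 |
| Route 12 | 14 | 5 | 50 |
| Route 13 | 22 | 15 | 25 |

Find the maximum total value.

Meeting every minimum uses 10+15+15+5+15+5+5+15 = 85 pallets, leaving 155.
Order the routes by margin per pallet: Route 26 26 > Route 8 25 > Route 13 22 > Route 29 16 > Route 12 14 > Route 25 13 > Route 24 11 > Route 1 10.
Give Route 26 70 more to hit its cap of 85 ; 85 left.
Route 8: +65 to 80 (cap) ; 20 left.
Route 13 takes 10 more to reach its cap of 25 ; 10 left.
Route 29: +10 (room for 25) → 15. Pool exhausted.
Total = 13×10 + 26×85 + 11×15 + 16×15 + 25×80 + 10×5 + 14×5 + 22×25 = 5415.

5415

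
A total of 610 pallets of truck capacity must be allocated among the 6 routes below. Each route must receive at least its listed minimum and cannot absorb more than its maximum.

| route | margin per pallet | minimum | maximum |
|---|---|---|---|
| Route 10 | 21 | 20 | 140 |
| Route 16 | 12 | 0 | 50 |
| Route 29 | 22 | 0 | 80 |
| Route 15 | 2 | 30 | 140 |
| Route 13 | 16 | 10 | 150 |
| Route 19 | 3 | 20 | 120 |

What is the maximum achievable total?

Meeting every minimum uses 20+0+0+30+10+20 = 80 pallets, leaving 530.
Order the routes by margin per pallet: Route 29 22 > Route 10 21 > Route 13 16 > Route 16 12 > Route 19 3 > Route 15 2.
Route 29 takes 80 more to reach its cap of 80 — 450 left.
Give Route 10 120 more to hit its cap of 140 — 330 left.
Route 13 takes 140 more to reach its cap of 150 — 190 left.
Give Route 16 50 more to hit its cap of 50 — 140 left.
Give Route 19 100 more to hit its cap of 120 — 40 left.
Route 15: +40 (room for 110) → 70. Pool exhausted.
Total = 21×140 + 12×50 + 22×80 + 2×70 + 16×150 + 3×120 = 8200.

8200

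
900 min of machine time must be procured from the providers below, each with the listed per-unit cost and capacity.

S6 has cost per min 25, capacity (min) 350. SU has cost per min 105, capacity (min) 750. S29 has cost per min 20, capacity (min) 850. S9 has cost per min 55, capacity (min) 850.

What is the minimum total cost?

Cheapest first:
Take 850 from S29 at 20 ; need 50 more.
S6 (25): take the remaining 50 ; done.
S9, SU: unused.
Cost = 850×20 + 50×25 = 18250.

18250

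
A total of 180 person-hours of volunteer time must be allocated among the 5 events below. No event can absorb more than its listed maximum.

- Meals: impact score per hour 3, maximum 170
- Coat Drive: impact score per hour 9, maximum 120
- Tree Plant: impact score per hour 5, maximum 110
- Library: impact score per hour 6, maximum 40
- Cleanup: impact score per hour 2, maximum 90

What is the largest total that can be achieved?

1420

Highest impact score per hour first: Coat Drive 9 > Library 6 > Tree Plant 5 > Meals 3 > Cleanup 2.
Coat Drive: +120 to 120 (cap) ; 60 left.
Library takes 40 to reach its cap of 40 ; 20 left.
Tree Plant has room for 110 but only 20 remain, so it gets 20.
Total = 9×120 + 5×20 + 6×40 = 1420.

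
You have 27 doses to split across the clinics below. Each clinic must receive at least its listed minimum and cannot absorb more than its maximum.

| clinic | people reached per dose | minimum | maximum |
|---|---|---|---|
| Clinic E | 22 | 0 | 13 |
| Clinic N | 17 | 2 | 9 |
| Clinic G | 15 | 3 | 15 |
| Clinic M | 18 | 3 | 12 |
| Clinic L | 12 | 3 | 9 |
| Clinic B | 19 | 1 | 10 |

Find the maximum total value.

Meeting every minimum uses 0+2+3+3+3+1 = 12 doses, leaving 15.
Rank by people reached per dose: Clinic E 22 > Clinic B 19 > Clinic M 18 > Clinic N 17 > Clinic G 15 > Clinic L 12.
Clinic E takes 13 more to reach its cap of 13 → 2 left.
Only 2 left; Clinic B takes them to reach 3.
Total = 22×13 + 17×2 + 15×3 + 18×3 + 12×3 + 19×3 = 512.

512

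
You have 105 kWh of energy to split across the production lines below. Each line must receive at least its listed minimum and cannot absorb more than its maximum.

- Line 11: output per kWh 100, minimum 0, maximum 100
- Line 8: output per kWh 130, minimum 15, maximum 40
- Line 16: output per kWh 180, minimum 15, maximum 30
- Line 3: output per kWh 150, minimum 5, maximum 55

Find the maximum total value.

16250

Meeting every minimum uses 0+15+15+5 = 35 kWh, leaving 70.
Rank by output per kWh: Line 16 180 > Line 3 150 > Line 8 130 > Line 11 100.
Give Line 16 15 more to hit its cap of 30 → 55 left.
Line 3 takes 50 more to reach its cap of 55 → 5 left.
Line 8 has room for 25 more but only 5 remain, so it gets 20.
Total = 130×20 + 180×30 + 150×55 = 16250.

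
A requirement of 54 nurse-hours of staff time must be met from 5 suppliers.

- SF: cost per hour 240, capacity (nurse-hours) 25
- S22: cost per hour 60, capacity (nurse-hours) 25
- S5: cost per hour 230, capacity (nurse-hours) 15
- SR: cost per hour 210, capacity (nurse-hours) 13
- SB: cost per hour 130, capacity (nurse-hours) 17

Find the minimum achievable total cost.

Use suppliers in increasing cost order.
S22 (60): use full 25 → 29 nurse-hours to go.
SB (130): use full 17 → 12 nurse-hours to go.
SR at 210: take 12 of its 13 → requirement met.
S5, SF: unused.
Cost = 25×60 + 17×130 + 12×210 = 6230.

6230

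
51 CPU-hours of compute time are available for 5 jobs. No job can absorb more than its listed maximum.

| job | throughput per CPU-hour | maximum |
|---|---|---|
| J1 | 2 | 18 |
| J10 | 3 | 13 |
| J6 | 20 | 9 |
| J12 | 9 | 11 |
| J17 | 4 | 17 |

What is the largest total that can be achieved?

Highest throughput per CPU-hour first: J6 20 > J12 9 > J17 4 > J10 3 > J1 2.
J6: +9 to 9 (cap) ; 42 left.
Give J12 11 to hit its cap of 11 ; 31 left.
Give J17 17 to hit its cap of 17 ; 14 left.
Give J10 13 to hit its cap of 13 ; 1 left.
J1 has room for 18 but only 1 remain, so it gets 1.
Total = 2×1 + 3×13 + 20×9 + 9×11 + 4×17 = 388.

388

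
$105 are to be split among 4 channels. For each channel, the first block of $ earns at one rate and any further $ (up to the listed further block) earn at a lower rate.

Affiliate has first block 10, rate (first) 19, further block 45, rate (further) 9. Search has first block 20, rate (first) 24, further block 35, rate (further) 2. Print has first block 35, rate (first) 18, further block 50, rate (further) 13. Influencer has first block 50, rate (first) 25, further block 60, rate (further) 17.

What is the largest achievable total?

Treat each block as its own option and order by rate: Influencer/tier1 25 > Search/tier1 24 > Affiliate/tier1 19 > Print/tier1 18 > Influencer/tier2 17 > Print/tier2 13 > Affiliate/tier2 9 > Search/tier2 2.
Influencer tier1 at 25: fill all 50 → 55 left.
Search/tier1 (24): +20 → 35 left.
Affiliate/tier1 (19): +10 → 25 left.
Print tier1 at 18: only 25 left, fill 25.
Total = 25×50 + 24×20 + 19×10 + 18×25 = 2370.

2370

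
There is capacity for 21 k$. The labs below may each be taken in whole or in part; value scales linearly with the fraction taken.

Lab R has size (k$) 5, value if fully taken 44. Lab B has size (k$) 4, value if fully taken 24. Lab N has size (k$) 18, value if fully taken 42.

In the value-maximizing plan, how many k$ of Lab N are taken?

Best value per unit of size first: Lab R 44/5≈8.8, Lab B 24/4≈6, Lab N 42/18≈2.33.
Lab R: take in full, 5 k$ for value 44 ; 16 left.
All 4 k$ of Lab B fit (value 24) ; 12 remain.
Only 12 k$ remain; take 12/18 of Lab N for value 42×12/18 = 28.

12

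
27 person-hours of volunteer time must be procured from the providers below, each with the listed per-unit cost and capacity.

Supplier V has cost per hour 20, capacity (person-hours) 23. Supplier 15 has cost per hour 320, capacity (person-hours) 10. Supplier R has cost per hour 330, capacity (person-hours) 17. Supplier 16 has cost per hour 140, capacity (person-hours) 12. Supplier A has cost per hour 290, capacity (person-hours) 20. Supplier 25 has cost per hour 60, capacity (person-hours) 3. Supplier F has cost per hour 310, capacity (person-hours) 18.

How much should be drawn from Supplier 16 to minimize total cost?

Fill from the cheapest provider first.
Take 23 from Supplier V at 20 → need 4 more.
Supplier 25 (60): use full 3 → 1 person-hours to go.
Take 1 from Supplier 16 at 140 to finish.
Supplier A, Supplier F, Supplier 15, Supplier R: unused.

1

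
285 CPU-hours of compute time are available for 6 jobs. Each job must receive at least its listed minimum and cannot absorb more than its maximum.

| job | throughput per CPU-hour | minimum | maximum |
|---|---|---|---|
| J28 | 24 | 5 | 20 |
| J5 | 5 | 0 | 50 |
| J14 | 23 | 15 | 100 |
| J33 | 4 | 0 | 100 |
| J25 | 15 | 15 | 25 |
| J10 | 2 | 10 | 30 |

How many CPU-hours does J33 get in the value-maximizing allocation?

80

Meeting every minimum uses 5+0+15+0+15+10 = 45 CPU-hours, leaving 240.
Highest throughput per CPU-hour first: J28 24 > J14 23 > J25 15 > J5 5 > J33 4 > J10 2.
Give J28 15 more to hit its cap of 20 ; 225 left.
J14 takes 85 more to reach its cap of 100 ; 140 left.
Give J25 10 more to hit its cap of 25 ; 130 left.
J5: +50 to 50 (cap) ; 80 left.
J33 has room for 100 more but only 80 remain, so it gets 80.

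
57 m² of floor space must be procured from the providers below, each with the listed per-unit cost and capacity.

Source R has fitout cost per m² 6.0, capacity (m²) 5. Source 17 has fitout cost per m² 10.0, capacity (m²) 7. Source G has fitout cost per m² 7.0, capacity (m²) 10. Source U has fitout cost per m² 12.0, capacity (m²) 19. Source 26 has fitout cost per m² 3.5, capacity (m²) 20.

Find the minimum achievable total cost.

420

Fill from the cheapest provider first.
Source 26 at 3.5: take all 20 m² — 37 still needed.
Source R at 6.0: take all 5 m² — 32 still needed.
Source G at 7.0: take all 10 m² — 22 still needed.
Take 7 from Source 17 at 10.0 — need 15 more.
Source U (12.0): take the remaining 15 — done.
Cost = 20×3.5 + 5×6.0 + 10×7.0 + 7×10.0 + 15×12.0 = 420.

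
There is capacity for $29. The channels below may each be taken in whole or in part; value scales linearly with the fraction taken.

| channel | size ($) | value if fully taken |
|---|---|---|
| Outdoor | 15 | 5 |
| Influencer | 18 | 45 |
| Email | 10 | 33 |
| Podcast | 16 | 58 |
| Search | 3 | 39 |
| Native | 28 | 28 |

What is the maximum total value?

Rank by value-to-size ratio: Search 39/3≈13, Podcast 58/16≈3.62, Email 33/10≈3.3, Influencer 45/18≈2.5, Native 28/28≈1, Outdoor 5/15≈0.333.
Search: take in full, 3 $ for value 39 → 26 left.
Podcast: take in full, 16 $ for value 58 → 10 left.
Email: take in full, 10 $ for value 33 → 0 left.
Total value = 130.

130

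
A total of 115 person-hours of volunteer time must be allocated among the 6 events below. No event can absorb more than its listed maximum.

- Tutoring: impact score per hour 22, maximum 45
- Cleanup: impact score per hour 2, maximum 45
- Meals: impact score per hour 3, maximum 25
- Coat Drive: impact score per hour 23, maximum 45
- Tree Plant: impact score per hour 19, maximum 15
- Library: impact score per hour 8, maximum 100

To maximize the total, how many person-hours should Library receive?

10

Order the events by impact score per hour: Coat Drive 23 > Tutoring 22 > Tree Plant 19 > Library 8 > Meals 3 > Cleanup 2.
Coat Drive takes 45 to reach its cap of 45 → 70 left.
Give Tutoring 45 to hit its cap of 45 → 25 left.
Tree Plant takes 15 to reach its cap of 15 → 10 left.
Library has room for 100 but only 10 remain, so it gets 10.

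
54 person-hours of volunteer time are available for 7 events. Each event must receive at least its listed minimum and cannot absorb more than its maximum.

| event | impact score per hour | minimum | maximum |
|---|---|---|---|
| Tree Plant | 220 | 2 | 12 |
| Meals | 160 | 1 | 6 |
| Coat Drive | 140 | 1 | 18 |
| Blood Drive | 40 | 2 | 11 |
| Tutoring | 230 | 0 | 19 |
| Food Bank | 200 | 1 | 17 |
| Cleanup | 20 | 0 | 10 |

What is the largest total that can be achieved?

Meeting every minimum uses 2+1+1+2+0+1+0 = 7 person-hours, leaving 47.
Order the events by impact score per hour: Tutoring 230 > Tree Plant 220 > Food Bank 200 > Meals 160 > Coat Drive 140 > Blood Drive 40 > Cleanup 20.
Tutoring takes 19 more to reach its cap of 19 → 28 left.
Tree Plant: +10 to 12 (cap) → 18 left.
Food Bank takes 16 more to reach its cap of 17 → 2 left.
Only 2 left; Meals takes them to reach 3.
Total = 220×12 + 160×3 + 140×1 + 40×2 + 230×19 + 200×17 = 11110.

11110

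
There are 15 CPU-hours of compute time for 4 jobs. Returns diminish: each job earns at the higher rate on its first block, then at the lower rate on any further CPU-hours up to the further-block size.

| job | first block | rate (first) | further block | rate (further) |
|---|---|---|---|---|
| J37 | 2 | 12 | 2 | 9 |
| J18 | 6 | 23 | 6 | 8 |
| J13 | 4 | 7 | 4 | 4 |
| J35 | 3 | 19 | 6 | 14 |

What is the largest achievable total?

279

Treat each block as its own option and order by rate: J18/T1 23 > J35/T1 19 > J35/T2 14 > J37/T1 12 > J37/T2 9 > J18/T2 8 > J13/T1 7 > J13/T2 4.
Fill J18 T1 block (6 at 23) → 9 left.
J35 T1 at 19: fill all 3 → 6 left.
J35 T2 at 14: fill all 6 → 0 left.
Total = 23×6 + 19×3 + 14×6 = 279.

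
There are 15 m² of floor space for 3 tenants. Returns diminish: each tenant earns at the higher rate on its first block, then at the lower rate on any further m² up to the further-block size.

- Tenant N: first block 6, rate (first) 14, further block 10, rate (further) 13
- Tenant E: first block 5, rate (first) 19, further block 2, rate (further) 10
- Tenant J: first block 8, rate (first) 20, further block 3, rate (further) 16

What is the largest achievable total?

287

Rank every tier by rate: Tenant J/T1 20 > Tenant E/T1 19 > Tenant J/T2 16 > Tenant N/T1 14 > Tenant N/T2 13 > Tenant E/T2 10.
Fill Tenant J T1 block (8 at 20) ; 7 left.
Fill Tenant E T1 block (5 at 19) ; 2 left.
Tenant J T2 at 16: only 2 left, fill 2.
Total = 20×8 + 19×5 + 16×2 = 287.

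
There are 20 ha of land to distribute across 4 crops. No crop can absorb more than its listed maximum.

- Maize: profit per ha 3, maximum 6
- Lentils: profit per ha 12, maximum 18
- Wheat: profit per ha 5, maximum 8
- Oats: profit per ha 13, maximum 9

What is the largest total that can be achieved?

Highest profit per ha first: Oats 13 > Lentils 12 > Wheat 5 > Maize 3.
Oats takes 9 to reach its cap of 9 ; 11 left.
Lentils: +11 (room for 18) → 11. Pool exhausted.
Total = 12×11 + 13×9 = 249.

249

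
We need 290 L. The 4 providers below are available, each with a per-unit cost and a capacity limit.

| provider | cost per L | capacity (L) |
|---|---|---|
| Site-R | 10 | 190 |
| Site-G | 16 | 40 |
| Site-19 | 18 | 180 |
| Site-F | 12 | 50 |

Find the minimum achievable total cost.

3320

Use providers in increasing cost order.
Site-R (10): use full 190 → 100 L to go.
Take 50 from Site-F at 12 → need 50 more.
Take 40 from Site-G at 16 → need 10 more.
Take 10 from Site-19 at 18 to finish.
Cost = 190×10 + 50×12 + 40×16 + 10×18 = 3320.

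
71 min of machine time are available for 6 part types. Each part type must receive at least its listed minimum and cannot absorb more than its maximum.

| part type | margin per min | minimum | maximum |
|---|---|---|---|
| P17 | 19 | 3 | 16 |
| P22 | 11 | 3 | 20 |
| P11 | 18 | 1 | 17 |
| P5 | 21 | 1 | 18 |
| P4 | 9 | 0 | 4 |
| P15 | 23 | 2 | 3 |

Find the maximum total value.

Meeting every minimum uses 3+3+1+1+0+2 = 10 min, leaving 61.
Order the part types by margin per min: P15 23 > P5 21 > P17 19 > P11 18 > P22 11 > P4 9.
P15: +1 to 3 (cap) → 60 left.
P5 takes 17 more to reach its cap of 18 → 43 left.
P17 takes 13 more to reach its cap of 16 → 30 left.
P11: +16 to 17 (cap) → 14 left.
P22 has room for 17 more but only 14 remain, so it gets 17.
Total = 19×16 + 11×17 + 18×17 + 21×18 + 23×3 = 1244.

1244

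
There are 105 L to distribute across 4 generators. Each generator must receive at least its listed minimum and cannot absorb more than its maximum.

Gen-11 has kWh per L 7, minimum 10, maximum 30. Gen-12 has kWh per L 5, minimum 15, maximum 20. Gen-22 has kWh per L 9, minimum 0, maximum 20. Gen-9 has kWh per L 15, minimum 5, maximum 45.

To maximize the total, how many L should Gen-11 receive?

Meeting every minimum uses 10+15+0+5 = 30 L, leaving 75.
Highest kWh per L first: Gen-9 15 > Gen-22 9 > Gen-11 7 > Gen-12 5.
Gen-9 takes 40 more to reach its cap of 45 ; 35 left.
Gen-22: +20 to 20 (cap) ; 15 left.
Gen-11 has room for 20 more but only 15 remain, so it gets 25.

25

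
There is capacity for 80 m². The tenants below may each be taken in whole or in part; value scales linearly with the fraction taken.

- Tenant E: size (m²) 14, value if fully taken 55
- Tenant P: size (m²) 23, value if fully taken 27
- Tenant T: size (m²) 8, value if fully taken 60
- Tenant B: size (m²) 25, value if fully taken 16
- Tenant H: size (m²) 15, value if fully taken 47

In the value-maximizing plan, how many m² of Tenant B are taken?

20

Rank by value-to-size ratio: Tenant T 60/8≈7.5, Tenant E 55/14≈3.93, Tenant H 47/15≈3.13, Tenant P 27/23≈1.17, Tenant B 16/25≈0.64.
Tenant T: take in full, 8 m² for value 60 — 72 left.
Tenant E: take in full, 14 m² for value 55 — 58 left.
Tenant H: take in full, 15 m² for value 47 — 43 left.
Take all of Tenant P (23 m², value 27) — 20 m² left.
Only 20 m² remain; take 20/25 of Tenant B for value 16×20/25 = 12.8.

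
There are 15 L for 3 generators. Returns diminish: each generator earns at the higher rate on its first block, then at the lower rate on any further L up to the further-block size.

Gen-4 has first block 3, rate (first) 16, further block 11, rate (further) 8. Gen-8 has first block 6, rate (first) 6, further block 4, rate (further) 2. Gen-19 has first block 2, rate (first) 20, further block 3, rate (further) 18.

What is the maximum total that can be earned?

Rank every tier by rate: Gen-19/tier1 20 > Gen-19/tier2 18 > Gen-4/tier1 16 > Gen-4/tier2 8 > Gen-8/tier1 6 > Gen-8/tier2 2.
Gen-19/tier1 (20): +2 → 13 left.
Gen-19 tier2 at 18: fill all 3 → 10 left.
Gen-4 tier1 at 16: fill all 3 → 7 left.
7 remain; put them into Gen-4 tier2 at 8.
Total = 20×2 + 18×3 + 16×3 + 8×7 = 198.

198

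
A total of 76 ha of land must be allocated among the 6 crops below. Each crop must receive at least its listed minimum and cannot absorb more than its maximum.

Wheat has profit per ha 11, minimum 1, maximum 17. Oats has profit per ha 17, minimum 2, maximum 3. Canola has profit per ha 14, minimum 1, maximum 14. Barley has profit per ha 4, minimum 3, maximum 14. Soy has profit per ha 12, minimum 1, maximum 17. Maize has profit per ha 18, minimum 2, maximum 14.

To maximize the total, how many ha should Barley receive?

11

Meeting every minimum uses 1+2+1+3+1+2 = 10 ha, leaving 66.
Rank by profit per ha: Maize 18 > Oats 17 > Canola 14 > Soy 12 > Wheat 11 > Barley 4.
Give Maize 12 more to hit its cap of 14 — 54 left.
Give Oats 1 more to hit its cap of 3 — 53 left.
Canola: +13 to 14 (cap) — 40 left.
Soy takes 16 more to reach its cap of 17 — 24 left.
Wheat: +16 to 17 (cap) — 8 left.
Barley has room for 11 more but only 8 remain, so it gets 11.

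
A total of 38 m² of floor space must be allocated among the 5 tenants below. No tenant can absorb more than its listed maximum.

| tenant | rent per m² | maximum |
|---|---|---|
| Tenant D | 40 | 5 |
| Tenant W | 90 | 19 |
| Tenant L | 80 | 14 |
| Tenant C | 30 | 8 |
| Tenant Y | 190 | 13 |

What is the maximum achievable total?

Highest rent per m² first: Tenant Y 190 > Tenant W 90 > Tenant L 80 > Tenant D 40 > Tenant C 30.
Give Tenant Y 13 to hit its cap of 13 — 25 left.
Tenant W: +19 to 19 (cap) — 6 left.
Only 6 left; Tenant L takes them to reach 6.
Total = 90×19 + 80×6 + 190×13 = 4660.

4660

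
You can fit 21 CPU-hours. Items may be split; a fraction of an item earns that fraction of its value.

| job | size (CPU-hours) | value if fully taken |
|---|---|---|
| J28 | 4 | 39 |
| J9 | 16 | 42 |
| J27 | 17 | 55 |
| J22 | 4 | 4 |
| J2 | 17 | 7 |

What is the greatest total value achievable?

Sort by value density: J28 39/4≈9.75, J27 55/17≈3.24, J9 42/16≈2.62, J22 4/4≈1, J2 7/17≈0.412.
J28: take in full, 4 CPU-hours for value 39 ; 17 left.
Take all of J27 (17 CPU-hours, value 55) ; 0 CPU-hours left.
Total value = 94.

94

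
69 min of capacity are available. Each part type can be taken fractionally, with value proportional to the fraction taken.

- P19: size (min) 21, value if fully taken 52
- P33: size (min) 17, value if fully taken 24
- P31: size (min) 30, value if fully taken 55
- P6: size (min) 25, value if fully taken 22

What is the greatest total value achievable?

Sort by value density: P19 52/21≈2.48, P31 55/30≈1.83, P33 24/17≈1.41, P6 22/25≈0.88.
All 21 min of P19 fit (value 52) → 48 remain.
Take all of P31 (30 min, value 55) → 18 min left.
Take all of P33 (17 min, value 24) → 1 min left.
Fill the last 1 min with part of P6: 1/25 of it earns 0.88.
Total value = 131.88.

131.88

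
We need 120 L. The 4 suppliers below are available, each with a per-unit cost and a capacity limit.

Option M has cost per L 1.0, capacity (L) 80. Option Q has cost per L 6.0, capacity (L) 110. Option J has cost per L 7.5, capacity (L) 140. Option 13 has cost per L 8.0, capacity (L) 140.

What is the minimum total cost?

320

Cheapest first:
Take 80 from Option M at 1.0 — need 40 more.
Take 40 from Option Q at 6.0 to finish.
Option J, Option 13: unused.
Cost = 80×1.0 + 40×6.0 = 320.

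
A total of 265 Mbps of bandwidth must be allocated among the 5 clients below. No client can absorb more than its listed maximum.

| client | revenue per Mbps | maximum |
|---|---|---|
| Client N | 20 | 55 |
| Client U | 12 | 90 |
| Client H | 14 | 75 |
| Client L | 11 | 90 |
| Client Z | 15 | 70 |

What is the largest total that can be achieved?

3980

Highest revenue per Mbps first: Client N 20 > Client Z 15 > Client H 14 > Client U 12 > Client L 11.
Client N takes 55 to reach its cap of 55 ; 210 left.
Give Client Z 70 to hit its cap of 70 ; 140 left.
Client H: +75 to 75 (cap) ; 65 left.
Only 65 left; Client U takes them to reach 65.
Total = 20×55 + 12×65 + 14×75 + 15×70 = 3980.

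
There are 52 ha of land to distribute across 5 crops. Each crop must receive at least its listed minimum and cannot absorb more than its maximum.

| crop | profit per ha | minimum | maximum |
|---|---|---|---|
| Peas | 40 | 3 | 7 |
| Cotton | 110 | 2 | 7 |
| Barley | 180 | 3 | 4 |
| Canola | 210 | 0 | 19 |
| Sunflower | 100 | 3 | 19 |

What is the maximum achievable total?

Meeting every minimum uses 3+2+3+0+3 = 11 ha, leaving 41.
Order the crops by profit per ha: Canola 210 > Barley 180 > Cotton 110 > Sunflower 100 > Peas 40.
Give Canola 19 more to hit its cap of 19 ; 22 left.
Barley takes 1 more to reach its cap of 4 ; 21 left.
Give Cotton 5 more to hit its cap of 7 ; 16 left.
Sunflower takes 16 more to reach its cap of 19 ; 0 left.
Total = 40×3 + 110×7 + 180×4 + 210×19 + 100×19 = 7500.

7500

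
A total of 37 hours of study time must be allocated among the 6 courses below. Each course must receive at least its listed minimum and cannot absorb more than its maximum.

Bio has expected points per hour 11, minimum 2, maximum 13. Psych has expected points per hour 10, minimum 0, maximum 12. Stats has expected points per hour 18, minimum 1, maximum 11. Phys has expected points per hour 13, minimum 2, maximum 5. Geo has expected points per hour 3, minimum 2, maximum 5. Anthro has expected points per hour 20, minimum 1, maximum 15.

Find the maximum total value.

Meeting every minimum uses 2+0+1+2+2+1 = 8 hours, leaving 29.
Highest expected points per hour first: Anthro 20 > Stats 18 > Phys 13 > Bio 11 > Psych 10 > Geo 3.
Anthro takes 14 more to reach its cap of 15 — 15 left.
Stats takes 10 more to reach its cap of 11 — 5 left.
Give Phys 3 more to hit its cap of 5 — 2 left.
Bio has room for 11 more but only 2 remain, so it gets 4.
Total = 11×4 + 18×11 + 13×5 + 3×2 + 20×15 = 613.

613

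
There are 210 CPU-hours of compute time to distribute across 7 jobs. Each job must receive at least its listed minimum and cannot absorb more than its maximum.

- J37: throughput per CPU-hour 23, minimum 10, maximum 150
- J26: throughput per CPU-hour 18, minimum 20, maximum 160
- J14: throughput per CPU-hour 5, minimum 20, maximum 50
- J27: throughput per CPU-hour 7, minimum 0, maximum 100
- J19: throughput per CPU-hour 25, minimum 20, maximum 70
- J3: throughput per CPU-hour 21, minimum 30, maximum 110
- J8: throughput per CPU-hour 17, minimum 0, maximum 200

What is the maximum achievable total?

4450

Meeting every minimum uses 10+20+20+0+20+30+0 = 100 CPU-hours, leaving 110.
Order the jobs by throughput per CPU-hour: J19 25 > J37 23 > J3 21 > J26 18 > J8 17 > J27 7 > J14 5.
J19 takes 50 more to reach its cap of 70 ; 60 left.
J37: +60 (room for 140) → 70. Pool exhausted.
Total = 23×70 + 18×20 + 5×20 + 25×70 + 21×30 = 4450.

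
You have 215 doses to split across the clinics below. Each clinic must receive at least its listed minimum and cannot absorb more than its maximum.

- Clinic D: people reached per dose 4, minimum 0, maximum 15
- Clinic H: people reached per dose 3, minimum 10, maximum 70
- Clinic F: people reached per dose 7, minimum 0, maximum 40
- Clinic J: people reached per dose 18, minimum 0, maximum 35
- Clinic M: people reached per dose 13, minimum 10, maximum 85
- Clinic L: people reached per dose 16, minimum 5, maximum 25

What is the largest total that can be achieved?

2520

Meeting every minimum uses 0+10+0+0+10+5 = 25 doses, leaving 190.
Rank by people reached per dose: Clinic J 18 > Clinic L 16 > Clinic M 13 > Clinic F 7 > Clinic D 4 > Clinic H 3.
Clinic J: +35 to 35 (cap) → 155 left.
Clinic L: +20 to 25 (cap) → 135 left.
Clinic M: +75 to 85 (cap) → 60 left.
Clinic F takes 40 more to reach its cap of 40 → 20 left.
Give Clinic D 15 more to hit its cap of 15 → 5 left.
Only 5 left; Clinic H takes them to reach 15.
Total = 4×15 + 3×15 + 7×40 + 18×35 + 13×85 + 16×25 = 2520.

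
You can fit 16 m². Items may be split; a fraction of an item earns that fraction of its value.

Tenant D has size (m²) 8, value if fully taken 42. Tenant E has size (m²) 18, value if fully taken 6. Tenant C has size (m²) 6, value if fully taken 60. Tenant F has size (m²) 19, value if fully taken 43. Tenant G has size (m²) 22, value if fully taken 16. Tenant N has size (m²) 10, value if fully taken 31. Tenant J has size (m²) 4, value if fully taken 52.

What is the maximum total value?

Sort by value density: Tenant J 52/4≈13, Tenant C 60/6≈10, Tenant D 42/8≈5.25, Tenant N 31/10≈3.1, Tenant F 43/19≈2.26, Tenant G 16/22≈0.727, Tenant E 6/18≈0.333.
Take all of Tenant J (4 m², value 52) — 12 m² left.
All 6 m² of Tenant C fit (value 60) — 6 remain.
Only 6 m² remain; take 6/8 of Tenant D for value 42×6/8 = 31.5.
Total value = 143.5.

143.5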